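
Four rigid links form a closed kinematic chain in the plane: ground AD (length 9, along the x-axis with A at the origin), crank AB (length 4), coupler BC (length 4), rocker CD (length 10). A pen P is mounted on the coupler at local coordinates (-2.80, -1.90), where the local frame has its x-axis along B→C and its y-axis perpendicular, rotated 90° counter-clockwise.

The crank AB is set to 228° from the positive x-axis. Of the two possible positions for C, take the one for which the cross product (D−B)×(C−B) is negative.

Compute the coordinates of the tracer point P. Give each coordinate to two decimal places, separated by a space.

-6.06 -2.84

A=(0,0), D=(9.00,0)
B = A + 4.00·(cos228°, sin228°) = (-2.6765, -2.9726)
|BD| = 12.0490
circle(B,4.00) ∩ circle(D,10.00): a=2.5387, h=3.0911
  candidates: C₊=(-0.9789,0.6493) cross=37.245; C₋=(0.5463,-5.3418) cross=-37.245
  mode - wants cross < 0 → take C=(0.5463,-5.3418) (cross=-37.245)
ex = (C−B)/|BC| = (0.8057,-0.5923); ey = (0.5923,0.8057)
P = B + -2.80·ex + -1.90·ey = (-6.0579,-2.8450)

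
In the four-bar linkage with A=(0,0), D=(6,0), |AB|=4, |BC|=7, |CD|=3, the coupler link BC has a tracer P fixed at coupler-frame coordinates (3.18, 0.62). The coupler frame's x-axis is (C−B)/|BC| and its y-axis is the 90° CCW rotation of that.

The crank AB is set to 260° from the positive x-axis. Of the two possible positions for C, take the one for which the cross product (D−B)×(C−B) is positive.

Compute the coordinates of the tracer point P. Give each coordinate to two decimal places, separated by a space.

0.72 -1.02

A=(0,0), D=(6.00,0)
B = A + 4.00·(cos260°, sin260°) = (-0.6946, -3.9392)
|BD| = 7.7676
circle(B,7.00) ∩ circle(D,3.00): a=6.4586, h=2.6994
  candidates: C₊=(3.5029,1.6627) cross=20.968; C₋=(6.2408,-2.9903) cross=-20.968
  mode + wants cross > 0 → take C=(3.5029,1.6627) (cross=20.968)
ex = (C−B)/|BC| = (0.5996,0.8003); ey = (-0.8003,0.5996)
P = B + 3.18·ex + 0.62·ey = (0.7161,-1.0226)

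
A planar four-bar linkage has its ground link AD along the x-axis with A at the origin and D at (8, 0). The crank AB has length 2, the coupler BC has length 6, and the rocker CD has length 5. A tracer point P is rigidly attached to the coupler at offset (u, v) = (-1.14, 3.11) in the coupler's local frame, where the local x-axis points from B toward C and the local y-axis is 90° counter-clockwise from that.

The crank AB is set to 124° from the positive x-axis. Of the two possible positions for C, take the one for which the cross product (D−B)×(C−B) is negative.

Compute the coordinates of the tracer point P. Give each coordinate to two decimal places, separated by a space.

A=(0,0), D=(8.00,0)
B = A + 2.00·(cos124°, sin124°) = (-1.1184, 1.6581)
|BD| = 9.2679
circle(B,6.00) ∩ circle(D,5.00): a=5.2274, h=2.9452
  candidates: C₊=(4.5516,3.6206) cross=27.296; C₋=(3.4978,-2.1748) cross=-27.296
  mode - wants cross < 0 → take C=(3.4978,-2.1748) (cross=-27.296)
ex = (C−B)/|BC| = (0.7694,-0.6388); ey = (0.6388,0.7694)
P = B + -1.14·ex + 3.11·ey = (-0.0087,4.7790)

-0.01 4.78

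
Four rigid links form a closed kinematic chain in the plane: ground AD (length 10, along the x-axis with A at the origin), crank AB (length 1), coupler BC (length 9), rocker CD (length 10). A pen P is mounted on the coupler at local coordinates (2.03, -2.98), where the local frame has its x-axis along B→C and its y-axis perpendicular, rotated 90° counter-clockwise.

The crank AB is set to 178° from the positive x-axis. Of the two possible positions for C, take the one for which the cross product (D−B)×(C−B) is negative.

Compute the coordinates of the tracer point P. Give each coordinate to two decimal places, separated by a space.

-2.52 -3.24

A=(0,0), D=(10.00,0)
B = A + 1.00·(cos178°, sin178°) = (-0.9994, 0.0349)
|BD| = 10.9994
circle(B,9.00) ∩ circle(D,10.00): a=4.6360, h=7.7141
  candidates: C₊=(3.6611,7.7342) cross=84.851; C₋=(3.6122,-7.6939) cross=-84.851
  mode - wants cross < 0 → take C=(3.6122,-7.6939) (cross=-84.851)
ex = (C−B)/|BC| = (0.5124,-0.8588); ey = (0.8588,0.5124)
P = B + 2.03·ex + -2.98·ey = (-2.5183,-3.2353)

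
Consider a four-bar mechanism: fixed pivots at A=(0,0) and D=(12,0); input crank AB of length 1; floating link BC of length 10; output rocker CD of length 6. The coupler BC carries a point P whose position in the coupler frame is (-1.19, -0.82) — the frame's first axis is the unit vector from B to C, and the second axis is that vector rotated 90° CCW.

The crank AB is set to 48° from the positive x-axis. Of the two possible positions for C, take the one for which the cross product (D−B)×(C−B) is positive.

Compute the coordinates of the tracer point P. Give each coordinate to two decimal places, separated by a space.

A=(0,0), D=(12.00,0)
B = A + 1.00·(cos48°, sin48°) = (0.6691, 0.7431)
|BD| = 11.3552
circle(B,10.00) ∩ circle(D,6.00): a=8.4957, h=5.2748
  candidates: C₊=(9.4918,5.4506) cross=59.896; C₋=(8.8014,-5.0763) cross=-59.896
  mode + wants cross > 0 → take C=(9.4918,5.4506) (cross=59.896)
ex = (C−B)/|BC| = (0.8823,0.4707); ey = (-0.4707,0.8823)
P = B + -1.19·ex + -0.82·ey = (0.0052,-0.5405)

0.01 -0.54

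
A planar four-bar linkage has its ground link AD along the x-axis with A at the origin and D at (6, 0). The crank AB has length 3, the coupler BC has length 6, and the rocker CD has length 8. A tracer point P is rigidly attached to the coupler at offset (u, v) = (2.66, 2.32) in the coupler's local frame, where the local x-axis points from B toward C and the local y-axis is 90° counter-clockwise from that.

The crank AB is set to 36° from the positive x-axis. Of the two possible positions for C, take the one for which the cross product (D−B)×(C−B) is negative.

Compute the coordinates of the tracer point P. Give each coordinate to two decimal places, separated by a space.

A=(0,0), D=(6.00,0)
B = A + 3.00·(cos36°, sin36°) = (2.4271, 1.7634)
|BD| = 3.9844
circle(B,6.00) ∩ circle(D,8.00): a=-1.5215, h=5.8039
  candidates: C₊=(3.6313,7.6413) cross=23.125; C₋=(-1.5059,-2.7678) cross=-23.125
  mode - wants cross < 0 → take C=(-1.5059,-2.7678) (cross=-23.125)
ex = (C−B)/|BC| = (-0.6555,-0.7552); ey = (0.7552,-0.6555)
P = B + 2.66·ex + 2.32·ey = (2.4355,-1.7662)

2.44 -1.77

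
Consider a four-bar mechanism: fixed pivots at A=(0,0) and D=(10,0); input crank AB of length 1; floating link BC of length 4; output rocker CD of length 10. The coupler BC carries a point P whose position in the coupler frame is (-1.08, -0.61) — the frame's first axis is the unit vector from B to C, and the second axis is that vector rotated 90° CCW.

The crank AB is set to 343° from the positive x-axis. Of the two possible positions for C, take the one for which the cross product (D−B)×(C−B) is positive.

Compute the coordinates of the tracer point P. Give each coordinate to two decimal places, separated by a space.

A=(0,0), D=(10.00,0)
B = A + 1.00·(cos343°, sin343°) = (0.9563, -0.2924)
|BD| = 9.0484
circle(B,4.00) ∩ circle(D,10.00): a=-0.1175, h=3.9983
  candidates: C₊=(0.7097,3.7000) cross=36.178; C₋=(0.9681,-4.2924) cross=-36.178
  mode + wants cross > 0 → take C=(0.7097,3.7000) (cross=36.178)
ex = (C−B)/|BC| = (-0.0617,0.9981); ey = (-0.9981,-0.0617)
P = B + -1.08·ex + -0.61·ey = (1.6317,-1.3327)

1.63 -1.33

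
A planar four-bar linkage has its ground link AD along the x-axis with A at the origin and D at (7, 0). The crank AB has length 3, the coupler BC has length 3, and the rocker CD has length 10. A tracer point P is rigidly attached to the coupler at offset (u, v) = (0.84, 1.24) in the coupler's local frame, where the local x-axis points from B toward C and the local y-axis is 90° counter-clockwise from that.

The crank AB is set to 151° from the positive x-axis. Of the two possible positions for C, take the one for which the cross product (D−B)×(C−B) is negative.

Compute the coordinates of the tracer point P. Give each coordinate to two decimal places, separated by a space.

A=(0,0), D=(7.00,0)
B = A + 3.00·(cos151°, sin151°) = (-2.6239, 1.4544)
|BD| = 9.7331
circle(B,3.00) ∩ circle(D,10.00): a=0.1918, h=2.9939
  candidates: C₊=(-1.9868,4.3860) cross=29.140; C₋=(-2.8816,-1.5345) cross=-29.140
  mode - wants cross < 0 → take C=(-2.8816,-1.5345) (cross=-29.140)
ex = (C−B)/|BC| = (-0.0859,-0.9963); ey = (0.9963,-0.0859)
P = B + 0.84·ex + 1.24·ey = (-1.4606,0.5110)

-1.46 0.51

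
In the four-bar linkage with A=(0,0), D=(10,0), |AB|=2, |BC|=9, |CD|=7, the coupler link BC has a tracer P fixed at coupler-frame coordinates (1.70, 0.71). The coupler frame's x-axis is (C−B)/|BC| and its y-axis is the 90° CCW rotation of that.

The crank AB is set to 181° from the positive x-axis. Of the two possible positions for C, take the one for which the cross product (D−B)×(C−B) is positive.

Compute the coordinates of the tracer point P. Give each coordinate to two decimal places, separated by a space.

-1.03 1.53

A=(0,0), D=(10.00,0)
B = A + 2.00·(cos181°, sin181°) = (-1.9997, -0.0349)
|BD| = 11.9997
circle(B,9.00) ∩ circle(D,7.00): a=7.3332, h=5.2176
  candidates: C₊=(5.3183,5.2040) cross=62.610; C₋=(5.3487,-5.2312) cross=-62.610
  mode + wants cross > 0 → take C=(5.3183,5.2040) (cross=62.610)
ex = (C−B)/|BC| = (0.8131,0.5821); ey = (-0.5821,0.8131)
P = B + 1.70·ex + 0.71·ey = (-1.0307,1.5320)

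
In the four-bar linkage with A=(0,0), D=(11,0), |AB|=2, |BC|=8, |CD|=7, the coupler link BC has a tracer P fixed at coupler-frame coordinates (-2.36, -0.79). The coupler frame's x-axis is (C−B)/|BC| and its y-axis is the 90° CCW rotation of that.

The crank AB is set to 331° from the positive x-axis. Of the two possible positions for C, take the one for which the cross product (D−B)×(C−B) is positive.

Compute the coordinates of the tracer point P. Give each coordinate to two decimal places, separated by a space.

0.96 -3.33

A=(0,0), D=(11.00,0)
B = A + 2.00·(cos331°, sin331°) = (1.7492, -0.9696)
|BD| = 9.3014
circle(B,8.00) ∩ circle(D,7.00): a=5.4570, h=5.8498
  candidates: C₊=(6.5667,5.4172) cross=54.412; C₋=(7.7864,-6.2187) cross=-54.412
  mode + wants cross > 0 → take C=(6.5667,5.4172) (cross=54.412)
ex = (C−B)/|BC| = (0.6022,0.7984); ey = (-0.7984,0.6022)
P = B + -2.36·ex + -0.79·ey = (0.9588,-3.3295)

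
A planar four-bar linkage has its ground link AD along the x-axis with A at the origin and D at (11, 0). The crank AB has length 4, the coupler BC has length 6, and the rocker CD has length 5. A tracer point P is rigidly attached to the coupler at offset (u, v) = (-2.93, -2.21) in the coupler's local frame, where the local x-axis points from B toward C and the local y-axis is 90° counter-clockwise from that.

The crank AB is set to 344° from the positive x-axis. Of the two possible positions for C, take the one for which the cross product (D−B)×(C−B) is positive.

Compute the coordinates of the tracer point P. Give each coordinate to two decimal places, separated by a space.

3.78 -4.77

A=(0,0), D=(11.00,0)
B = A + 4.00·(cos344°, sin344°) = (3.8450, -1.1025)
|BD| = 7.2394
circle(B,6.00) ∩ circle(D,5.00): a=4.3794, h=4.1013
  candidates: C₊=(7.5488,3.6179) cross=29.691; C₋=(8.7980,-4.4890) cross=-29.691
  mode + wants cross > 0 → take C=(7.5488,3.6179) (cross=29.691)
ex = (C−B)/|BC| = (0.6173,0.7867); ey = (-0.7867,0.6173)
P = B + -2.93·ex + -2.21·ey = (3.7751,-4.7719)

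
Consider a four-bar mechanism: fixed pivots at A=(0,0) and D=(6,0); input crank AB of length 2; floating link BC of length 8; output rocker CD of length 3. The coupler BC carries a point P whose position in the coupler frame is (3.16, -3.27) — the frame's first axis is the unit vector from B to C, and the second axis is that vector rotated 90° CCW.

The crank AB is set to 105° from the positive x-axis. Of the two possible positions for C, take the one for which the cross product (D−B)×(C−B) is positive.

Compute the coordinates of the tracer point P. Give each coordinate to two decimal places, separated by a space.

A=(0,0), D=(6.00,0)
B = A + 2.00·(cos105°, sin105°) = (-0.5176, 1.9319)
|BD| = 6.7979
circle(B,8.00) ∩ circle(D,3.00): a=7.4443, h=2.9295
  candidates: C₊=(7.4523,2.6251) cross=19.915; C₋=(5.7872,-2.9924) cross=-19.915
  mode + wants cross > 0 → take C=(7.4523,2.6251) (cross=19.915)
ex = (C−B)/|BC| = (0.9962,0.0867); ey = (-0.0867,0.9962)
P = B + 3.16·ex + -3.27·ey = (2.9138,-1.0520)

2.91 -1.05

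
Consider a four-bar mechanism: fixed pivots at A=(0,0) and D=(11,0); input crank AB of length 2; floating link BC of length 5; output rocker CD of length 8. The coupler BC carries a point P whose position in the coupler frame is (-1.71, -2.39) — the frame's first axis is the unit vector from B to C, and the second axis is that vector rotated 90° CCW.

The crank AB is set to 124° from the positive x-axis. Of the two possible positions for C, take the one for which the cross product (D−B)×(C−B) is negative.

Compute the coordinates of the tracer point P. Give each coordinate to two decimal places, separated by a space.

A=(0,0), D=(11.00,0)
B = A + 2.00·(cos124°, sin124°) = (-1.1184, 1.6581)
|BD| = 12.2313
circle(B,5.00) ∩ circle(D,8.00): a=4.5214, h=2.1348
  candidates: C₊=(3.6506,3.1602) cross=26.111; C₋=(3.0719,-1.0699) cross=-26.111
  mode - wants cross < 0 → take C=(3.0719,-1.0699) (cross=-26.111)
ex = (C−B)/|BC| = (0.8381,-0.5456); ey = (0.5456,0.8381)
P = B + -1.71·ex + -2.39·ey = (-3.8554,0.5881)

-3.86 0.59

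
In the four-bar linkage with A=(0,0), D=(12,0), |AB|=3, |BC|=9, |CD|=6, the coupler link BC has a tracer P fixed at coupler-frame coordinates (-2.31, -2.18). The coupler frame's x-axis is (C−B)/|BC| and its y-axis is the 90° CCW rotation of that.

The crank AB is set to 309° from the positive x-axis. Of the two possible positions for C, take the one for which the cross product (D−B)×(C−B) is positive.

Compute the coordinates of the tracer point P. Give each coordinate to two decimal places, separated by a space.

1.97 -5.51

A=(0,0), D=(12.00,0)
B = A + 3.00·(cos309°, sin309°) = (1.8880, -2.3314)
|BD| = 10.3773
circle(B,9.00) ∩ circle(D,6.00): a=7.3569, h=5.1843
  candidates: C₊=(7.8920,4.3731) cross=53.799; C₋=(10.2215,-5.7303) cross=-53.799
  mode + wants cross > 0 → take C=(7.8920,4.3731) (cross=53.799)
ex = (C−B)/|BC| = (0.6671,0.7450); ey = (-0.7450,0.6671)
P = B + -2.31·ex + -2.18·ey = (1.9709,-5.5066)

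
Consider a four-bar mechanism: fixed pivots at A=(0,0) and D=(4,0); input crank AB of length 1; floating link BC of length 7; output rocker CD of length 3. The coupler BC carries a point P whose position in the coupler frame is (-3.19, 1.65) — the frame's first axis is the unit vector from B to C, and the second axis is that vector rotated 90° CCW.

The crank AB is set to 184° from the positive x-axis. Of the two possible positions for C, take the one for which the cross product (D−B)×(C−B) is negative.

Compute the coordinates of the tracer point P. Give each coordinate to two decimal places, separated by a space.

-3.39 2.61

A=(0,0), D=(4.00,0)
B = A + 1.00·(cos184°, sin184°) = (-0.9976, -0.0698)
|BD| = 4.9981
circle(B,7.00) ∩ circle(D,3.00): a=6.5006, h=2.5966
  candidates: C₊=(5.4661,2.6173) cross=12.978; C₋=(5.5386,-2.5754) cross=-12.978
  mode - wants cross < 0 → take C=(5.5386,-2.5754) (cross=-12.978)
ex = (C−B)/|BC| = (0.9337,-0.3579); ey = (0.3579,0.9337)
P = B + -3.19·ex + 1.65·ey = (-3.3856,2.6128)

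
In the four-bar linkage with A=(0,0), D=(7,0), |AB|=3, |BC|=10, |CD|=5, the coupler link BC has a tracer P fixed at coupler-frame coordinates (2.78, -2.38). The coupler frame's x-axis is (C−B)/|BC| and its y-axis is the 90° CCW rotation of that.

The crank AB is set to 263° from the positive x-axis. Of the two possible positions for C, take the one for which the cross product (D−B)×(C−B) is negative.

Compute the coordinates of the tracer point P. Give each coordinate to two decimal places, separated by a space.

A=(0,0), D=(7.00,0)
B = A + 3.00·(cos263°, sin263°) = (-0.3656, -2.9776)
|BD| = 7.9447
circle(B,10.00) ∩ circle(D,5.00): a=8.6925, h=4.9438
  candidates: C₊=(5.8404,4.8637) cross=39.277; C₋=(9.5462,-4.3032) cross=-39.277
  mode - wants cross < 0 → take C=(9.5462,-4.3032) (cross=-39.277)
ex = (C−B)/|BC| = (0.9912,-0.1326); ey = (0.1326,0.9912)
P = B + 2.78·ex + -2.38·ey = (2.0744,-5.7051)

2.07 -5.71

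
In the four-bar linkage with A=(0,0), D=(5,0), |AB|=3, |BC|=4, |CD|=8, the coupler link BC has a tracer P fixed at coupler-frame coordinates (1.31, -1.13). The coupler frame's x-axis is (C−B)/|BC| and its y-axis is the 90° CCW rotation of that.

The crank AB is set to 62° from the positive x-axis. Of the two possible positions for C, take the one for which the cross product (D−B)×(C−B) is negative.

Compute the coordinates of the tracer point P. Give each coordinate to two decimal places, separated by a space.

0.07 3.74

A=(0,0), D=(5.00,0)
B = A + 3.00·(cos62°, sin62°) = (1.4084, 2.6488)
|BD| = 4.4627
circle(B,4.00) ∩ circle(D,8.00): a=-3.1465, h=2.4697
  candidates: C₊=(0.3420,6.5041) cross=11.022; C₋=(-2.5898,2.5289) cross=-11.022
  mode - wants cross < 0 → take C=(-2.5898,2.5289) (cross=-11.022)
ex = (C−B)/|BC| = (-0.9996,-0.0300); ey = (0.0300,-0.9996)
P = B + 1.31·ex + -1.13·ey = (0.0651,3.7390)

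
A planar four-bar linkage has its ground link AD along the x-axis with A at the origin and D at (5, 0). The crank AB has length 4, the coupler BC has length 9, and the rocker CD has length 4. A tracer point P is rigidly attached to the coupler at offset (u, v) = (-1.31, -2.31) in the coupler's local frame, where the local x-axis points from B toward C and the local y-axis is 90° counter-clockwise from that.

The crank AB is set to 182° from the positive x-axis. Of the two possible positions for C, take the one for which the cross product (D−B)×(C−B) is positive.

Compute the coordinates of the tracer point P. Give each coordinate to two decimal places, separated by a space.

-4.14 -2.79

A=(0,0), D=(5.00,0)
B = A + 4.00·(cos182°, sin182°) = (-3.9976, -0.1396)
|BD| = 8.9986
circle(B,9.00) ∩ circle(D,4.00): a=8.1110, h=3.9003
  candidates: C₊=(4.0519,3.8860) cross=35.097; C₋=(4.1729,-3.9136) cross=-35.097
  mode + wants cross > 0 → take C=(4.0519,3.8860) (cross=35.097)
ex = (C−B)/|BC| = (0.8944,0.4473); ey = (-0.4473,0.8944)
P = B + -1.31·ex + -2.31·ey = (-4.1360,-2.7916)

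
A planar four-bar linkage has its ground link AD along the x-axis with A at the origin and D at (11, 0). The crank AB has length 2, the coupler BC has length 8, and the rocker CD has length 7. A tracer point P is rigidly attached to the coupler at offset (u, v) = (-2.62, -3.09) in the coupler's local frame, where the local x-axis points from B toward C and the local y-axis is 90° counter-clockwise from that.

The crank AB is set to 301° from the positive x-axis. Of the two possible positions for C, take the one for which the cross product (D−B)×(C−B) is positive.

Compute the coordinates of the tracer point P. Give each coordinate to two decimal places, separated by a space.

A=(0,0), D=(11.00,0)
B = A + 2.00·(cos301°, sin301°) = (1.0301, -1.7143)
|BD| = 10.1162
circle(B,8.00) ∩ circle(D,7.00): a=5.7995, h=5.5105
  candidates: C₊=(5.8119,4.6993) cross=55.746; C₋=(7.6795,-6.1623) cross=-55.746
  mode + wants cross > 0 → take C=(5.8119,4.6993) (cross=55.746)
ex = (C−B)/|BC| = (0.5977,0.8017); ey = (-0.8017,0.5977)
P = B + -2.62·ex + -3.09·ey = (1.9413,-5.6618)

1.94 -5.66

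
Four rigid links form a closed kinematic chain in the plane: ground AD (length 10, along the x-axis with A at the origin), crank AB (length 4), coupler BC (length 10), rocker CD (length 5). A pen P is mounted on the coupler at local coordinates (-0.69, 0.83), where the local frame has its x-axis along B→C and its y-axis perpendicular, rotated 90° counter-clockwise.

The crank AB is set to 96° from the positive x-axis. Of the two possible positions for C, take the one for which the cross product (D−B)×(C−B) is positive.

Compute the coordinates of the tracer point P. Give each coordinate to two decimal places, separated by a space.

A=(0,0), D=(10.00,0)
B = A + 4.00·(cos96°, sin96°) = (-0.4181, 3.9781)
|BD| = 11.1518
circle(B,10.00) ∩ circle(D,5.00): a=8.9386, h=4.4835
  candidates: C₊=(9.5318,4.9780) cross=49.999; C₋=(6.3330,-3.3990) cross=-49.999
  mode + wants cross > 0 → take C=(9.5318,4.9780) (cross=49.999)
ex = (C−B)/|BC| = (0.9950,0.1000); ey = (-0.1000,0.9950)
P = B + -0.69·ex + 0.83·ey = (-1.1877,4.7349)

-1.19 4.73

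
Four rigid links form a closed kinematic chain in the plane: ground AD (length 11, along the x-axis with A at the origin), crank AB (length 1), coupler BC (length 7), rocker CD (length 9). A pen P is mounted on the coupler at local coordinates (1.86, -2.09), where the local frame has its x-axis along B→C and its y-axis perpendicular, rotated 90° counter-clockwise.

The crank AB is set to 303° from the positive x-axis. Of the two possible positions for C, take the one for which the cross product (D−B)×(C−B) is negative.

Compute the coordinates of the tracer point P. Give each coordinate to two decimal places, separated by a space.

A=(0,0), D=(11.00,0)
B = A + 1.00·(cos303°, sin303°) = (0.5446, -0.8387)
|BD| = 10.4889
circle(B,7.00) ∩ circle(D,9.00): a=3.7191, h=5.9303
  candidates: C₊=(3.7776,5.3700) cross=62.203; C₋=(4.7260,-6.4526) cross=-62.203
  mode - wants cross < 0 → take C=(4.7260,-6.4526) (cross=-62.203)
ex = (C−B)/|BC| = (0.5973,-0.8020); ey = (0.8020,0.5973)
P = B + 1.86·ex + -2.09·ey = (-0.0205,-3.5788)

-0.02 -3.58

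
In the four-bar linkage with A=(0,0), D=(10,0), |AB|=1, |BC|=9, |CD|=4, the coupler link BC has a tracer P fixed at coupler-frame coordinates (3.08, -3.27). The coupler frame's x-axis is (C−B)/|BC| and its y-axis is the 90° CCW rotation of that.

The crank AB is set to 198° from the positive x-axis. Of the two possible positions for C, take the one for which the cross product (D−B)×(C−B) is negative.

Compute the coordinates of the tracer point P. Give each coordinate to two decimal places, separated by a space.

A=(0,0), D=(10.00,0)
B = A + 1.00·(cos198°, sin198°) = (-0.9511, -0.3090)
|BD| = 10.9554
circle(B,9.00) ∩ circle(D,4.00): a=8.4443, h=3.1135
  candidates: C₊=(7.4020,3.0415) cross=34.110; C₋=(7.5777,-3.1831) cross=-34.110
  mode - wants cross < 0 → take C=(7.5777,-3.1831) (cross=-34.110)
ex = (C−B)/|BC| = (0.9476,-0.3193); ey = (0.3193,0.9476)
P = B + 3.08·ex + -3.27·ey = (0.9234,-4.3914)

0.92 -4.39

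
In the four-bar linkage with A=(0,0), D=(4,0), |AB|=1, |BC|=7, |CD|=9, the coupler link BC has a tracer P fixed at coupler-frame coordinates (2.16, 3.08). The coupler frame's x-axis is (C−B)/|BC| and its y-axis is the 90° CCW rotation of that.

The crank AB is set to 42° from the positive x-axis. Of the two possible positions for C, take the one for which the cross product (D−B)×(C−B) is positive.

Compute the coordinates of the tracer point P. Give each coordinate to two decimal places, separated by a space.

-2.79 1.95

A=(0,0), D=(4.00,0)
B = A + 1.00·(cos42°, sin42°) = (0.7431, 0.6691)
|BD| = 3.3249
circle(B,7.00) ∩ circle(D,9.00): a=-3.1498, h=6.2513
  candidates: C₊=(-1.0841,7.4264) cross=20.785; C₋=(-3.6002,-4.8204) cross=-20.785
  mode + wants cross > 0 → take C=(-1.0841,7.4264) (cross=20.785)
ex = (C−B)/|BC| = (-0.2610,0.9653); ey = (-0.9653,-0.2610)
P = B + 2.16·ex + 3.08·ey = (-2.7939,1.9503)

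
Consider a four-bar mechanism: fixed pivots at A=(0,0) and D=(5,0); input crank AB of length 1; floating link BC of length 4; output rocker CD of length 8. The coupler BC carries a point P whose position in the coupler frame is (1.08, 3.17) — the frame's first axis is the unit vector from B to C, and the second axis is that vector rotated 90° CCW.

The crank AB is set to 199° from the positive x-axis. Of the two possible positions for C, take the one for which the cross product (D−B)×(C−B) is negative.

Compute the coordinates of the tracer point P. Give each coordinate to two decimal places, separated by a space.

1.93 -2.05

A=(0,0), D=(5.00,0)
B = A + 1.00·(cos199°, sin199°) = (-0.9455, -0.3256)
|BD| = 5.9544
circle(B,4.00) ∩ circle(D,8.00): a=-1.0534, h=3.8588
  candidates: C₊=(-2.2083,3.4699) cross=22.977; C₋=(-1.7864,-4.2362) cross=-22.977
  mode - wants cross < 0 → take C=(-1.7864,-4.2362) (cross=-22.977)
ex = (C−B)/|BC| = (-0.2102,-0.9777); ey = (0.9777,-0.2102)
P = B + 1.08·ex + 3.17·ey = (1.9266,-2.0478)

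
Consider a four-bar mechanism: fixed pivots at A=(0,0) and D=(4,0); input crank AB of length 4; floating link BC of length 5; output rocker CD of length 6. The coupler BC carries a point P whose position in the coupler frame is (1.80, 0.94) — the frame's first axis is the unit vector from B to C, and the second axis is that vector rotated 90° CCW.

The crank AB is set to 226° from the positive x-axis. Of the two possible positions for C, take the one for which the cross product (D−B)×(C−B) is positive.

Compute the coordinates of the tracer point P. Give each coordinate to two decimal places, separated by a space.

-3.29 -0.91

A=(0,0), D=(4.00,0)
B = A + 4.00·(cos226°, sin226°) = (-2.7786, -2.8774)
|BD| = 7.3640
circle(B,5.00) ∩ circle(D,6.00): a=2.9351, h=4.0478
  candidates: C₊=(-1.6584,1.9955) cross=29.808; C₋=(1.5048,-5.4566) cross=-29.808
  mode + wants cross > 0 → take C=(-1.6584,1.9955) (cross=29.808)
ex = (C−B)/|BC| = (0.2240,0.9746); ey = (-0.9746,0.2240)
P = B + 1.80·ex + 0.94·ey = (-3.2915,-0.9125)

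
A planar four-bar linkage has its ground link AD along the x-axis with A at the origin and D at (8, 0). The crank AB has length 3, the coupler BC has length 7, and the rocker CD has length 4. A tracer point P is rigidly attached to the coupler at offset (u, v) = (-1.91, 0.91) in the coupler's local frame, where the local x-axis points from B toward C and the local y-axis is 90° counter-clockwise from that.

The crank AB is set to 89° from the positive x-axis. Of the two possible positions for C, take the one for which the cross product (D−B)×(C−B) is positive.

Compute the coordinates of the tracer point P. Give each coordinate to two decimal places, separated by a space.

-1.96 3.66

A=(0,0), D=(8.00,0)
B = A + 3.00·(cos89°, sin89°) = (0.0524, 2.9995)
|BD| = 8.4948
circle(B,7.00) ∩ circle(D,4.00): a=6.1898, h=3.2690
  candidates: C₊=(6.9977,3.8724) cross=27.770; C₋=(4.6891,-2.2446) cross=-27.770
  mode + wants cross > 0 → take C=(6.9977,3.8724) (cross=27.770)
ex = (C−B)/|BC| = (0.9922,0.1247); ey = (-0.1247,0.9922)
P = B + -1.91·ex + 0.91·ey = (-1.9562,3.6643)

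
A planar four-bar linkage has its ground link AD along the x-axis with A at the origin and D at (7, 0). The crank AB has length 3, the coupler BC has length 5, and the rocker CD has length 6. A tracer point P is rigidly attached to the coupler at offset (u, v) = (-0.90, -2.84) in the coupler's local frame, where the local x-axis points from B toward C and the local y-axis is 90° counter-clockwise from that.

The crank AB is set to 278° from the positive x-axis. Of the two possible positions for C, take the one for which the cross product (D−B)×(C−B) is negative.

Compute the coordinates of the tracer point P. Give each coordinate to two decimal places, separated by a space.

-1.82 -4.94

A=(0,0), D=(7.00,0)
B = A + 3.00·(cos278°, sin278°) = (0.4175, -2.9708)
|BD| = 7.2218
circle(B,5.00) ∩ circle(D,6.00): a=2.8493, h=4.1087
  candidates: C₊=(1.3244,1.9463) cross=29.672; C₋=(4.7048,-5.5436) cross=-29.672
  mode - wants cross < 0 → take C=(4.7048,-5.5436) (cross=-29.672)
ex = (C−B)/|BC| = (0.8575,-0.5146); ey = (0.5146,0.8575)
P = B + -0.90·ex + -2.84·ey = (-1.8156,-4.9429)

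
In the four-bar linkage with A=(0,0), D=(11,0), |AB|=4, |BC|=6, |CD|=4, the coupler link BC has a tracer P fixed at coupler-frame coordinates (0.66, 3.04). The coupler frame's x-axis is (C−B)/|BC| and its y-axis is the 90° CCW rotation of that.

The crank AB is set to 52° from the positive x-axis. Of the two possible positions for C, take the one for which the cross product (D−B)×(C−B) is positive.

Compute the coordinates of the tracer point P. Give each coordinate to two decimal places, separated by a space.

3.15 6.19

A=(0,0), D=(11.00,0)
B = A + 4.00·(cos52°, sin52°) = (2.4626, 3.1520)
|BD| = 9.1006
circle(B,6.00) ∩ circle(D,4.00): a=5.6491, h=2.0217
  candidates: C₊=(8.4623,3.0920) cross=18.398; C₋=(7.0619,-0.7011) cross=-18.398
  mode + wants cross > 0 → take C=(8.4623,3.0920) (cross=18.398)
ex = (C−B)/|BC| = (0.9999,-0.0100); ey = (0.0100,0.9999)
P = B + 0.66·ex + 3.04·ey = (3.1530,6.1853)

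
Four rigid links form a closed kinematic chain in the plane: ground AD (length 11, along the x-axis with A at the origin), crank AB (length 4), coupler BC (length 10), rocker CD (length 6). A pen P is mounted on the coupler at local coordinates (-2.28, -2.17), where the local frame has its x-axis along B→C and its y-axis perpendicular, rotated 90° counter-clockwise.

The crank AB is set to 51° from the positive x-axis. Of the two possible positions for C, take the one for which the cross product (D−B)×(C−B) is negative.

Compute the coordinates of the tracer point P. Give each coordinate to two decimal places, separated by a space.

A=(0,0), D=(11.00,0)
B = A + 4.00·(cos51°, sin51°) = (2.5173, 3.1086)
|BD| = 9.0344
circle(B,10.00) ∩ circle(D,6.00): a=8.0592, h=5.9202
  candidates: C₊=(12.1214,5.8943) cross=53.485; C₋=(8.0473,-5.2232) cross=-53.485
  mode - wants cross < 0 → take C=(8.0473,-5.2232) (cross=-53.485)
ex = (C−B)/|BC| = (0.5530,-0.8332); ey = (0.8332,0.5530)
P = B + -2.28·ex + -2.17·ey = (-0.5516,3.8082)

-0.55 3.81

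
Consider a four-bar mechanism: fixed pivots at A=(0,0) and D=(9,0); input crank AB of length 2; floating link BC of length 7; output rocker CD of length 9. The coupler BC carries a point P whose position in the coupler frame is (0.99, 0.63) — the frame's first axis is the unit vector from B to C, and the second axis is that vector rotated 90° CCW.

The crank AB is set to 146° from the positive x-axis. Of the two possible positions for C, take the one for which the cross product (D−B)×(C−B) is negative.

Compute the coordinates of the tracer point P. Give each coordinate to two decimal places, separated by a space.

A=(0,0), D=(9.00,0)
B = A + 2.00·(cos146°, sin146°) = (-1.6581, 1.1184)
|BD| = 10.7166
circle(B,7.00) ∩ circle(D,9.00): a=3.8653, h=5.8361
  candidates: C₊=(2.7952,6.5192) cross=62.543; C₋=(1.5771,-5.0892) cross=-62.543
  mode - wants cross < 0 → take C=(1.5771,-5.0892) (cross=-62.543)
ex = (C−B)/|BC| = (0.4622,-0.8868); ey = (0.8868,0.4622)
P = B + 0.99·ex + 0.63·ey = (-0.6419,0.5316)

-0.64 0.53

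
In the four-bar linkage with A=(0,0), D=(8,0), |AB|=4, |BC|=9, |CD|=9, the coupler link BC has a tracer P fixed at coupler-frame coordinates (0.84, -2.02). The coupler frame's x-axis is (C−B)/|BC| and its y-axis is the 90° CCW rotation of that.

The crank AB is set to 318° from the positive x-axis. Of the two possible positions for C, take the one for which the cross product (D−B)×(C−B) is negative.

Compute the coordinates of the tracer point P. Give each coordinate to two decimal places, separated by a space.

2.19 -4.72

A=(0,0), D=(8.00,0)
B = A + 4.00·(cos318°, sin318°) = (2.9726, -2.6765)
|BD| = 5.6955
circle(B,9.00) ∩ circle(D,9.00): a=2.8478, h=8.5376
  candidates: C₊=(1.4742,6.1979) cross=48.626; C₋=(9.4984,-8.8744) cross=-48.626
  mode - wants cross < 0 → take C=(9.4984,-8.8744) (cross=-48.626)
ex = (C−B)/|BC| = (0.7251,-0.6887); ey = (0.6887,0.7251)
P = B + 0.84·ex + -2.02·ey = (2.1906,-4.7197)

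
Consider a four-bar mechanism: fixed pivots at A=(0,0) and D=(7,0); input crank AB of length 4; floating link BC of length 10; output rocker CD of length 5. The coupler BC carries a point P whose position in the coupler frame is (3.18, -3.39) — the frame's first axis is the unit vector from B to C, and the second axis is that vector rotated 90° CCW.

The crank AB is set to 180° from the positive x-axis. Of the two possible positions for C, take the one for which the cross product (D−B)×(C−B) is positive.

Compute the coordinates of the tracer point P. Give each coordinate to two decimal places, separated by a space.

A=(0,0), D=(7.00,0)
B = A + 4.00·(cos180°, sin180°) = (-4.0000, 0.0000)
|BD| = 11.0000
circle(B,10.00) ∩ circle(D,5.00): a=8.9091, h=4.5418
  candidates: C₊=(4.9091,4.5418) cross=49.960; C₋=(4.9091,-4.5418) cross=-49.960
  mode + wants cross > 0 → take C=(4.9091,4.5418) (cross=49.960)
ex = (C−B)/|BC| = (0.8909,0.4542); ey = (-0.4542,0.8909)
P = B + 3.18·ex + -3.39·ey = (0.3728,-1.5759)

0.37 -1.58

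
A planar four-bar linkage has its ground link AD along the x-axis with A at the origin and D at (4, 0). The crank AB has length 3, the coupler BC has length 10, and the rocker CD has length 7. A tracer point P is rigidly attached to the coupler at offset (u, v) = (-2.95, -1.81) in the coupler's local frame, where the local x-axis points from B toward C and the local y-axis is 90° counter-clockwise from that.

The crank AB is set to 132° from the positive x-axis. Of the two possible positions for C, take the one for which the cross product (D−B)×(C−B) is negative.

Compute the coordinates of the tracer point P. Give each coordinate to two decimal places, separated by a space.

A=(0,0), D=(4.00,0)
B = A + 3.00·(cos132°, sin132°) = (-2.0074, 2.2294)
|BD| = 6.4077
circle(B,10.00) ∩ circle(D,7.00): a=7.1834, h=6.9569
  candidates: C₊=(7.1477,6.2523) cross=44.578; C₋=(2.3067,-6.7921) cross=-44.578
  mode - wants cross < 0 → take C=(2.3067,-6.7921) (cross=-44.578)
ex = (C−B)/|BC| = (0.4314,-0.9022); ey = (0.9022,0.4314)
P = B + -2.95·ex + -1.81·ey = (-4.9130,4.1099)

-4.91 4.11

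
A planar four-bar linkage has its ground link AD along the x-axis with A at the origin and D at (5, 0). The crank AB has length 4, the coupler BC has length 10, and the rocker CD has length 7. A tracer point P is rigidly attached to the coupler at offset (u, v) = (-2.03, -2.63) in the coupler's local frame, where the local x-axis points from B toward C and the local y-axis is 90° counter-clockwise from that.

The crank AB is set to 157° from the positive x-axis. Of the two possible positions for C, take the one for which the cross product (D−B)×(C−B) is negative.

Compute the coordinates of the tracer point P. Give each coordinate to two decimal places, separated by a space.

A=(0,0), D=(5.00,0)
B = A + 4.00·(cos157°, sin157°) = (-3.6820, 1.5629)
|BD| = 8.8216
circle(B,10.00) ∩ circle(D,7.00): a=7.3014, h=6.8329
  candidates: C₊=(4.7145,6.9942) cross=60.277; C₋=(2.2933,-6.4555) cross=-60.277
  mode - wants cross < 0 → take C=(2.2933,-6.4555) (cross=-60.277)
ex = (C−B)/|BC| = (0.5975,-0.8018); ey = (0.8018,0.5975)
P = B + -2.03·ex + -2.63·ey = (-7.0039,1.6192)

-7.00 1.62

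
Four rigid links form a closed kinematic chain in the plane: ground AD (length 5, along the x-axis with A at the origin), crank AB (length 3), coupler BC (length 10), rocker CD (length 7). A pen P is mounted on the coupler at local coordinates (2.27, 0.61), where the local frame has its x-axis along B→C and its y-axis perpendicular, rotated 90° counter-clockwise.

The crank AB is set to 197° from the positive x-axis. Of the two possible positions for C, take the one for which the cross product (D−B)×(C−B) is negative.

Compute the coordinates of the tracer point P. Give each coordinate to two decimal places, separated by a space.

A=(0,0), D=(5.00,0)
B = A + 3.00·(cos197°, sin197°) = (-2.8689, -0.8771)
|BD| = 7.9176
circle(B,10.00) ∩ circle(D,7.00): a=7.1795, h=6.9610
  candidates: C₊=(3.4952,6.8364) cross=55.115; C₋=(5.0375,-6.9999) cross=-55.115
  mode - wants cross < 0 → take C=(5.0375,-6.9999) (cross=-55.115)
ex = (C−B)/|BC| = (0.7906,-0.6123); ey = (0.6123,0.7906)
P = B + 2.27·ex + 0.61·ey = (-0.7007,-1.7847)

-0.70 -1.78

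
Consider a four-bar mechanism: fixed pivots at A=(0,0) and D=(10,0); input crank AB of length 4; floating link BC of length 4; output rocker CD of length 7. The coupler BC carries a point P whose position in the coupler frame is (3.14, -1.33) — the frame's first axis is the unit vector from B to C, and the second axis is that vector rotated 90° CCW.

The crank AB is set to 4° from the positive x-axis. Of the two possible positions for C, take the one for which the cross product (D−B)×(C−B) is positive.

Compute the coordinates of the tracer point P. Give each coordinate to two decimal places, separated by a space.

A=(0,0), D=(10.00,0)
B = A + 4.00·(cos4°, sin4°) = (3.9903, 0.2790)
|BD| = 6.0162
circle(B,4.00) ∩ circle(D,7.00): a=0.2655, h=3.9912
  candidates: C₊=(4.4406,4.2536) cross=24.012; C₋=(4.0704,-3.7202) cross=-24.012
  mode + wants cross > 0 → take C=(4.4406,4.2536) (cross=24.012)
ex = (C−B)/|BC| = (0.1126,0.9936); ey = (-0.9936,0.1126)
P = B + 3.14·ex + -1.33·ey = (5.6653,3.2493)

5.67 3.25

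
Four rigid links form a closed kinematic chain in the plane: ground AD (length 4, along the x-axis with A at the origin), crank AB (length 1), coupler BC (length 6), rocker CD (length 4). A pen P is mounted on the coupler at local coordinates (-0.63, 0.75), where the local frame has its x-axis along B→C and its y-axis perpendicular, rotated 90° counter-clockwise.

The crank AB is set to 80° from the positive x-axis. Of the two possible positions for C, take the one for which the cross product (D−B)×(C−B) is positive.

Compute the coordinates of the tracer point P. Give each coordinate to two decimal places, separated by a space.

A=(0,0), D=(4.00,0)
B = A + 1.00·(cos80°, sin80°) = (0.1736, 0.9848)
|BD| = 3.9511
circle(B,6.00) ∩ circle(D,4.00): a=4.5065, h=3.9612
  candidates: C₊=(5.5253,3.6978) cross=15.651; C₋=(3.5506,-3.9747) cross=-15.651
  mode + wants cross > 0 → take C=(5.5253,3.6978) (cross=15.651)
ex = (C−B)/|BC| = (0.8919,0.4522); ey = (-0.4522,0.8919)
P = B + -0.63·ex + 0.75·ey = (-0.7274,1.3689)

-0.73 1.37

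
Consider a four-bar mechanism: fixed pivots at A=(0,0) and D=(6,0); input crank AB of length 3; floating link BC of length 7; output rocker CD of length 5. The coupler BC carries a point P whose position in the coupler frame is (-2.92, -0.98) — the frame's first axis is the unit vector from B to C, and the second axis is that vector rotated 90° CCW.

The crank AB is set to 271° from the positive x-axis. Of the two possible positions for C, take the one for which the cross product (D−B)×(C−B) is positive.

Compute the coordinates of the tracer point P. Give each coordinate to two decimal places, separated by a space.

-0.05 -6.08

A=(0,0), D=(6.00,0)
B = A + 3.00·(cos271°, sin271°) = (0.0524, -2.9995)
|BD| = 6.6612
circle(B,7.00) ∩ circle(D,5.00): a=5.1321, h=4.7604
  candidates: C₊=(2.4910,3.5619) cross=31.710; C₋=(6.7783,-4.9391) cross=-31.710
  mode + wants cross > 0 → take C=(2.4910,3.5619) (cross=31.710)
ex = (C−B)/|BC| = (0.3484,0.9374); ey = (-0.9374,0.3484)
P = B + -2.92·ex + -0.98·ey = (-0.0463,-6.0780)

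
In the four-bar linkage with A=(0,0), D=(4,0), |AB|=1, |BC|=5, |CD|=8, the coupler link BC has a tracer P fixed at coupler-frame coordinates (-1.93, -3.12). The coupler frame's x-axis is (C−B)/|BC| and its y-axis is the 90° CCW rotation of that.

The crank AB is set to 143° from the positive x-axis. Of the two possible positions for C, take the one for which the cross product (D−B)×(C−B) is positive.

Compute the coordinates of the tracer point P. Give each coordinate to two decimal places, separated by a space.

2.65 -0.66

A=(0,0), D=(4.00,0)
B = A + 1.00·(cos143°, sin143°) = (-0.7986, 0.6018)
|BD| = 4.8362
circle(B,5.00) ∩ circle(D,8.00): a=-1.6140, h=4.7324
  candidates: C₊=(-1.8112,5.4982) cross=22.887; C₋=(-2.9889,-3.8929) cross=-22.887
  mode + wants cross > 0 → take C=(-1.8112,5.4982) (cross=22.887)
ex = (C−B)/|BC| = (-0.2025,0.9793); ey = (-0.9793,-0.2025)
P = B + -1.93·ex + -3.12·ey = (2.6476,-0.6564)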